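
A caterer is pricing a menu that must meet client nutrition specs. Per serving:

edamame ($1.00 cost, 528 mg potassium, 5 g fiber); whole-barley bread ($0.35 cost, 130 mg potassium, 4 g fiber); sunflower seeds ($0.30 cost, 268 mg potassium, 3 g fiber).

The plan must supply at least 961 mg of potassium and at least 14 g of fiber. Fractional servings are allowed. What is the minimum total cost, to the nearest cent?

$1.34

Two binding constraints pin down two serving amounts, so the optimal mix uses at most two foods. The candidates are each food alone (scaled to the tighter of potassium/fiber) and each pair with both constraints tight.
edamame only: max(961/528, 14/5) = 2.8 servings → $2.80.
whole-barley bread only: max(961/130, 14/4) = 7.392 servings → $2.59.
sunflower seeds only: max(961/268, 14/3) = 4.667 servings → $1.40.
edamame + whole-barley bread with both tight: 1.384 servings and 1.769 servings → $2.00.
edamame + sunflower seeds: intersection lies outside the first quadrant.
whole-barley bread + sunflower seeds with both tight: 1.274 servings and 2.968 servings → $1.34.
So the least-cost plan costs $1.34.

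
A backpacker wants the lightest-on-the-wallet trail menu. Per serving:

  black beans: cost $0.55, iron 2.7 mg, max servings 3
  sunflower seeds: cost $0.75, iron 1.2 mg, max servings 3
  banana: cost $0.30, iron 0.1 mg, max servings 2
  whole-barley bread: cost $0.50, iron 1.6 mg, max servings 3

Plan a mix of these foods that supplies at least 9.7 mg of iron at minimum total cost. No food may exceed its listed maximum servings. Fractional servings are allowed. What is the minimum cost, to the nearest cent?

$2.15

Cost per mg of iron: black beans $0.2037, whole-barley bread $0.3125, sunflower seeds $0.6250, banana $3.0000.
Take 3 servings of black beans: +8.1 mg iron for $1.65 (total $1.65, still need 1.6 mg).
Take 1 serving of whole-barley bread: +1.6 mg iron for $0.50 (total $2.15, still need 0.0 mg).
Filling from the cheapest source first is optimal under one linear minimum: $2.15.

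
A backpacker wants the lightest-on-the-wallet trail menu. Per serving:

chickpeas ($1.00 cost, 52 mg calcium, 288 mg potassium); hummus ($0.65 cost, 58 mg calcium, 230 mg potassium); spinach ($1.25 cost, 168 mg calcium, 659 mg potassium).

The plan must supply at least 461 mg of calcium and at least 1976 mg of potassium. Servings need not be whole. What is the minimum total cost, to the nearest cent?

$3.75

A basic optimal solution has at most two foods positive. Try each food alone and each pair with both targets met exactly.
chickpeas only: max(461/52, 1976/288) = 8.865 servings → $8.87.
hummus only: max(461/58, 1976/230) = 8.591 servings → $5.58.
spinach only: max(461/168, 1976/659) = 2.998 servings → $3.75.
chickpeas + hummus with both tight: 1.808 servings and 6.327 servings → $5.92.
chickpeas + spinach with both tight: 1.996 servings and 2.126 servings → $4.65.
hummus + spinach with both targets exact would need a negative amount; discard.
Cheapest feasible corner: $3.75.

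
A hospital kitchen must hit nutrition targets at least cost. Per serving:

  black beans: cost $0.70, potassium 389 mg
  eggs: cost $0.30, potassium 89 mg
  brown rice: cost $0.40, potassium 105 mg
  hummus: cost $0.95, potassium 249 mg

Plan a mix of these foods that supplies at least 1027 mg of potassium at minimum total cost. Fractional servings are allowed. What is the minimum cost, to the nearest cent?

Cost per mg of potassium: black beans $0.0018, eggs $0.0034, brown rice $0.0038, hummus $0.0038.
With no serving limits, use only black beans: 1027 mg / 389 mg = 2.64 servings × $0.70 = $1.85.

$1.85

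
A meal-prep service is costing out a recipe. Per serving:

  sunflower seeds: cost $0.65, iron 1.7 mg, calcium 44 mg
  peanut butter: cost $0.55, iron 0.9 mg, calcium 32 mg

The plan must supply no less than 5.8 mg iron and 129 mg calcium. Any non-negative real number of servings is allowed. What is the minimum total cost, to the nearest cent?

sunflower seeds only: max(5.8/1.7, 129/44) = 3.412 servings → $2.22.
peanut butter only: max(5.8/0.9, 129/32) = 6.444 servings → $3.54.
sunflower seeds + peanut butter: intersection lies outside the first quadrant.
The minimum over all feasible corners is $2.22.

$2.22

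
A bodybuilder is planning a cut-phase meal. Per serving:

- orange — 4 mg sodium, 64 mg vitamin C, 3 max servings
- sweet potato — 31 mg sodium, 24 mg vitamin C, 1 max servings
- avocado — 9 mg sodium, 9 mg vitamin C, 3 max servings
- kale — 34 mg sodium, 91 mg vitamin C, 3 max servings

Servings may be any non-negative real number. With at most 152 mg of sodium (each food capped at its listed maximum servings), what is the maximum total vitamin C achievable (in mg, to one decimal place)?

500.5 mg

Vitamin C per mg sodium: orange 16, kale 2.676, avocado 1, sweet potato 0.7742.
Take 3 servings of orange: uses 12 mg sodium, +192.0 mg vitamin C (running total 192.0 mg).
Take 3 servings of kale: uses 102 mg sodium, +273.0 mg vitamin C (running total 465.0 mg).
Take 3 servings of avocado: uses 27 mg sodium, +27.0 mg vitamin C (running total 492.0 mg).
Take 0.3548 servings of sweet potato: uses 11 mg sodium, +8.5 mg vitamin C (running total 500.5 mg).
Greedy by best ratio exhausts the sodium allowance optimally: 500.5 mg.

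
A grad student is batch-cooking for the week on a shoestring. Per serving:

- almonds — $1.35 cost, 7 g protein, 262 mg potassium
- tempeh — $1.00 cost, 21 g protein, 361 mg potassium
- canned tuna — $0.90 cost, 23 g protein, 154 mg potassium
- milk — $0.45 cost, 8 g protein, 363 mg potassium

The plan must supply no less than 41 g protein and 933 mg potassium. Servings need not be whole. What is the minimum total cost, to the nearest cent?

Minimising a linear cost over {protein ≥ 41, potassium ≥ 933, servings ≥ 0} — the optimum is at a vertex, using one or two foods.
almonds only: max(41/7, 933/262) = 5.857 servings → $7.91.
tempeh only: max(41/21, 933/361) = 2.584 servings → $2.58.
canned tuna only: max(41/23, 933/154) = 6.058 servings → $5.45.
milk only: max(41/8, 933/363) = 5.125 servings → $2.31.
almonds + tempeh with both tight: 1.611 servings and 1.415 servings → $3.59.
almonds + canned tuna with both tight: 3.061 servings and 0.8511 servings → $4.90.
almonds + milk with both targets exact would need a negative amount; discard.
tempeh + canned tuna: the both-tight solution has a negative serving — not a feasible corner.
tempeh + milk with both tight: 1.567 servings and 1.012 servings → $2.02.
canned tuna + milk with both tight: 1.042 servings and 2.128 servings → $1.90.
So the least-cost plan costs $1.90.

$1.90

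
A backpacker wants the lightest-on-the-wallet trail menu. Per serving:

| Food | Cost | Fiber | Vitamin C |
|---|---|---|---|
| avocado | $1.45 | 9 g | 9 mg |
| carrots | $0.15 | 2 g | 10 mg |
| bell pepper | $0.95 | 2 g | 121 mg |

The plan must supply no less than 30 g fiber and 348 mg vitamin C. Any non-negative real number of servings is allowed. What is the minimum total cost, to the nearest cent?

avocado only: max(30/9, 348/9) = 38.67 servings → $56.07.
carrots only: max(30/2, 348/10) = 34.8 servings → $5.22.
bell pepper only: max(30/2, 348/121) = 15 servings → $14.25.
avocado + carrots: the both-tight solution has a negative serving — not a feasible corner.
avocado + bell pepper with both tight: 2.739 servings and 2.672 servings → $6.51.
carrots + bell pepper with both tight: 13.22 servings and 1.784 servings → $3.68.
The minimum over all feasible corners is $3.68.

$3.68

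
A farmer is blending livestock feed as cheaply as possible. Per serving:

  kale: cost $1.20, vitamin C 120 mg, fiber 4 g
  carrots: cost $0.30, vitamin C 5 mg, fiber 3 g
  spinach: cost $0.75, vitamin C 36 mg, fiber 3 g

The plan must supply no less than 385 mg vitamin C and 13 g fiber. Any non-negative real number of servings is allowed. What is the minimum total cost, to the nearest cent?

$3.86

Compare the cost at each extreme point of the feasible region.
kale only: max(385/120, 13/4) = 3.25 servings → $3.90.
carrots only: max(385/5, 13/3) = 77 servings → $23.10.
spinach only: max(385/36, 13/3) = 10.69 servings → $8.02.
kale + carrots with both tight: 3.206 servings and 0.05882 servings → $3.86.
kale + spinach with both tight: 3.181 servings and 0.09259 servings → $3.89.
carrots + spinach: intersection lies outside the first quadrant.
So the least-cost plan costs $3.86.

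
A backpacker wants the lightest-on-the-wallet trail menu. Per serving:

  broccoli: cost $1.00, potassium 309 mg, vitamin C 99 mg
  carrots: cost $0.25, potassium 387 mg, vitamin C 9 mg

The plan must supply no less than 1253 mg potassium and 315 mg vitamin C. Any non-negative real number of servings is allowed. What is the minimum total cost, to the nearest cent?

$3.30

This is a tiny linear program; its minimum lies at a vertex of the feasible set. List the vertices and price them.
broccoli only: max(1253/309, 315/99) = 4.055 servings → $4.06.
carrots only: max(1253/387, 315/9) = 35 servings → $8.75.
broccoli + carrots with both tight: 3.113 servings and 0.7518 servings → $3.30.
Cheapest feasible corner: $3.30.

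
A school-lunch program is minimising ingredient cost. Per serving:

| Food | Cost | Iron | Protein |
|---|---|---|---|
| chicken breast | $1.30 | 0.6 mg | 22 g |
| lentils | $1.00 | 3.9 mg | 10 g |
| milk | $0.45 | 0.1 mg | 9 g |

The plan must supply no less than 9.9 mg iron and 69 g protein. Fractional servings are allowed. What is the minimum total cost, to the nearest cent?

With two linear requirements the optimum uses one or two foods; enumerate the corners.
chicken breast only: max(9.9/0.6, 69/22) = 16.5 servings → $21.45.
lentils only: max(9.9/3.9, 69/10) = 6.9 servings → $6.90.
milk only: max(9.9/0.1, 69/9) = 99 servings → $44.55.
chicken breast + lentils with both tight: 2.132 servings and 2.211 servings → $4.98.
chicken breast + milk with both targets exact would need a negative amount; discard.
lentils + milk with both tight: 2.411 servings and 4.988 servings → $4.66.
So the least-cost plan costs $4.66.

$4.66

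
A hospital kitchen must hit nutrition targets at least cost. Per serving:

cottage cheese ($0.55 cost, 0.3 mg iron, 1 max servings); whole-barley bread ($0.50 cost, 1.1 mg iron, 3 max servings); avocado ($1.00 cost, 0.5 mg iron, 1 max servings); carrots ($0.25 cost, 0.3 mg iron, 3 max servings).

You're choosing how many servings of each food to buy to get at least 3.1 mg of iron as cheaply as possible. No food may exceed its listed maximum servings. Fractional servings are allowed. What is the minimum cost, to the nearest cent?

Cost per mg of iron: whole-barley bread $0.4545, carrots $0.8333, cottage cheese $1.8333, avocado $2.0000.
Take 2.818 servings of whole-barley bread: +3.1 mg iron for $1.41 (total $1.41, still need 0.0 mg).
Filling from the cheapest source first is optimal under one linear minimum: $1.41.

$1.41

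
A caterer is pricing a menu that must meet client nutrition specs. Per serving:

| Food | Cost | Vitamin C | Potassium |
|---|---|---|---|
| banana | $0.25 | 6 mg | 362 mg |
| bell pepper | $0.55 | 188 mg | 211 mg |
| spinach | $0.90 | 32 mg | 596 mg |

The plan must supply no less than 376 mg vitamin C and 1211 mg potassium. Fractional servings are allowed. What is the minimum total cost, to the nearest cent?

$1.62

Two binding constraints pin down two serving amounts, so the optimal mix uses at most two foods. The candidates are each food alone (scaled to the tighter of vitamin C/potassium) and each pair with both constraints tight.
banana only: max(376/6, 1211/362) = 62.67 servings → $15.67.
bell pepper only: max(376/188, 1211/211) = 5.739 servings → $3.16.
spinach only: max(376/32, 1211/596) = 11.75 servings → $10.57.
banana + bell pepper with both tight: 2.221 servings and 1.929 servings → $1.62.
banana + spinach: the both-tight solution has a negative serving — not a feasible corner.
bell pepper + spinach with both tight: 1.76 servings and 1.409 servings → $2.24.
So the least-cost plan costs $1.62.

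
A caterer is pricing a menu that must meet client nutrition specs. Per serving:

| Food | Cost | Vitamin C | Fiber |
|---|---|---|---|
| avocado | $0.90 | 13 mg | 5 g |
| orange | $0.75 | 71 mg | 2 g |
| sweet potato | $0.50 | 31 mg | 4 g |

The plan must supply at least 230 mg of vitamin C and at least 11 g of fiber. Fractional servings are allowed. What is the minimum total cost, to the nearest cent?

$2.68

Check every corner: each single food scaled to meet both minima, and each pair solved so both constraints bind.
avocado only: max(230/13, 11/5) = 17.69 servings → $15.92.
orange only: max(230/71, 11/2) = 5.5 servings → $4.12.
sweet potato only: max(230/31, 11/4) = 7.419 servings → $3.71.
avocado + orange with both tight: 0.9757 servings and 3.061 servings → $3.17.
avocado + sweet potato: the both-tight solution has a negative serving — not a feasible corner.
orange + sweet potato with both tight: 2.608 servings and 1.446 servings → $2.68.
The minimum over all feasible corners is $2.68.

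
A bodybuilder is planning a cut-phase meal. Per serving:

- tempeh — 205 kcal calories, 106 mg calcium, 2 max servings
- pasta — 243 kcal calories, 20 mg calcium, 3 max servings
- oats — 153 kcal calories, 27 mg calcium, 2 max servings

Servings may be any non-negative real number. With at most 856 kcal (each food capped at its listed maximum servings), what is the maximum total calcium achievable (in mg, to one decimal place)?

277.5 mg

Calcium per kcal: tempeh 0.5171, oats 0.1765, pasta 0.0823.
Take 2 servings of tempeh: uses 410 kcal, +212.0 mg calcium (running total 212.0 mg).
Take 2 servings of oats: uses 306 kcal, +54.0 mg calcium (running total 266.0 mg).
Take 0.5761 servings of pasta: uses 140 kcal, +11.5 mg calcium (running total 277.5 mg).
Greedy by best ratio exhausts the calories allowance optimally: 277.5 mg.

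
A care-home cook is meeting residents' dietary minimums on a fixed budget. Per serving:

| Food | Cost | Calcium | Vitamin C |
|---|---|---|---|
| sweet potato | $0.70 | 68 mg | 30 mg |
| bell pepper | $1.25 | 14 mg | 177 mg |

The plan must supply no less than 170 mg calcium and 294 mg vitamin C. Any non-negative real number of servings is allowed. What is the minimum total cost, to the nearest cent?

With two linear requirements the optimum uses one or two foods; enumerate the corners.
sweet potato only: max(170/68, 294/30) = 9.8 servings → $6.86.
bell pepper only: max(170/14, 294/177) = 12.14 servings → $15.18.
sweet potato + bell pepper with both tight: 2.236 servings and 1.282 servings → $3.17.
The minimum over all feasible corners is $3.17.

$3.17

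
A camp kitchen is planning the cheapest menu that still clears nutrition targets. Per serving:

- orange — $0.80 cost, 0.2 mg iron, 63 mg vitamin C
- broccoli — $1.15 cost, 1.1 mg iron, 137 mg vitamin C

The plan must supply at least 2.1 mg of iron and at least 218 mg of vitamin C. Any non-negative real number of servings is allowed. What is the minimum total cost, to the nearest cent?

With two linear requirements the optimum uses one or two foods; enumerate the corners.
orange only: max(2.1/0.2, 218/63) = 10.5 servings → $8.40.
broccoli only: max(2.1/1.1, 218/137) = 1.909 servings → $2.20.
orange + broccoli: the both-tight solution has a negative serving — not a feasible corner.
The minimum over all feasible corners is $2.20.

$2.20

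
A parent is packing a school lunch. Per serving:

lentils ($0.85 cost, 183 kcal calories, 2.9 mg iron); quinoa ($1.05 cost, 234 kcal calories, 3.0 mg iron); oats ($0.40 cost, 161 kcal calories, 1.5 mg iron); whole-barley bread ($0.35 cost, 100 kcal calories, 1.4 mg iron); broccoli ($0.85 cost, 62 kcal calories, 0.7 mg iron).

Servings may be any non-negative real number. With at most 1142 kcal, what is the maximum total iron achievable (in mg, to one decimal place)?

18.1 mg

Iron per kcal: lentils 0.01585, whole-barley bread 0.014, quinoa 0.01282, broccoli 0.01129, oats 0.009317.
With no serving limits, spend the whole calories allowance on lentils: 1142 kcal / 183 kcal × 2.9 mg = 18.1 mg.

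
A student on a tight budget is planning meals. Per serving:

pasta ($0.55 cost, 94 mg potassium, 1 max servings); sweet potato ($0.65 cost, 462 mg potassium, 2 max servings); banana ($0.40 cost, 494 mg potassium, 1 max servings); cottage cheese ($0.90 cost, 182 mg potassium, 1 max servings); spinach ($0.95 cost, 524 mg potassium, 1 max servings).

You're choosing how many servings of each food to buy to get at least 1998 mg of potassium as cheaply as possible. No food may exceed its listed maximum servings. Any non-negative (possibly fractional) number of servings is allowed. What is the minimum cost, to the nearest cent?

$2.93

Cost per mg of potassium: banana $0.0008, sweet potato $0.0014, spinach $0.0018, cottage cheese $0.0049, pasta $0.0059.
Take 1 serving of banana: +494.0 mg potassium for $0.40 (total $0.40, still need 1504.0 mg).
Take 2 servings of sweet potato: +924.0 mg potassium for $1.30 (total $1.70, still need 580.0 mg).
Take 1 serving of spinach: +524.0 mg potassium for $0.95 (total $2.65, still need 56.0 mg).
Take 0.3077 servings of cottage cheese: +56.0 mg potassium for $0.28 (total $2.93, still need 0.0 mg).
Filling from the cheapest source first is optimal under one linear minimum: $2.93.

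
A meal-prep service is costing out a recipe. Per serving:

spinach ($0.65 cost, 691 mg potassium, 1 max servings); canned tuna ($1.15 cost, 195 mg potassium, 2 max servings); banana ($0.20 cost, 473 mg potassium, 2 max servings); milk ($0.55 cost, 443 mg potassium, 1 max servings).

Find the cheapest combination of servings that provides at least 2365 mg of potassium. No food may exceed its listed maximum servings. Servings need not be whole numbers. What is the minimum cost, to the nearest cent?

Cost per mg of potassium: banana $0.0004, spinach $0.0009, milk $0.0012, canned tuna $0.0059.
Take 2 servings of banana: +946.0 mg potassium for $0.40 (total $0.40, still need 1419.0 mg).
Take 1 serving of spinach: +691.0 mg potassium for $0.65 (total $1.05, still need 728.0 mg).
Take 1 serving of milk: +443.0 mg potassium for $0.55 (total $1.60, still need 285.0 mg).
Take 1.462 servings of canned tuna: +285.0 mg potassium for $1.68 (total $3.28, still need 0.0 mg).
Greedy by cheapest-per-mg is optimal for a single linear constraint, so the minimum cost is $3.28.

$3.28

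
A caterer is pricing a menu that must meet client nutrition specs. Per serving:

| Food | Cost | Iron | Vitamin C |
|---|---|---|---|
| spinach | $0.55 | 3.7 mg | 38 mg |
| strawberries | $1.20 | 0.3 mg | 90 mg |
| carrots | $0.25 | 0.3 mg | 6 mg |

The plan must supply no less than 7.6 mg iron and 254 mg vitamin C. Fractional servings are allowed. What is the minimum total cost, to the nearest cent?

$3.47

Compare the cost at each extreme point of the feasible region.
spinach only: max(7.6/3.7, 254/38) = 6.684 servings → $3.68.
strawberries only: max(7.6/0.3, 254/90) = 25.33 servings → $30.40.
carrots only: max(7.6/0.3, 254/6) = 42.33 servings → $10.58.
spinach + strawberries with both tight: 1.89 servings and 2.024 servings → $3.47.
spinach + carrots: the both-tight solution has a negative serving — not a feasible corner.
strawberries + carrots with both tight: 1.214 servings and 24.12 servings → $7.49.
So the least-cost plan costs $3.47.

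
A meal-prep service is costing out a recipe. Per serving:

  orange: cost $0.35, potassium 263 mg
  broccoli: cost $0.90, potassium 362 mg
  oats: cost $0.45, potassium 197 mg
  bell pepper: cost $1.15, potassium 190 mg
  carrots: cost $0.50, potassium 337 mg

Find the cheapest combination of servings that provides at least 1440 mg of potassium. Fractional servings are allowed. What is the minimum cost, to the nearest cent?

$1.92

Cost per mg of potassium: orange $0.0013, carrots $0.0015, oats $0.0023, broccoli $0.0025, bell pepper $0.0061.
With no serving limits, use only orange: 1440 mg / 263 mg = 5.475 servings × $0.35 = $1.92.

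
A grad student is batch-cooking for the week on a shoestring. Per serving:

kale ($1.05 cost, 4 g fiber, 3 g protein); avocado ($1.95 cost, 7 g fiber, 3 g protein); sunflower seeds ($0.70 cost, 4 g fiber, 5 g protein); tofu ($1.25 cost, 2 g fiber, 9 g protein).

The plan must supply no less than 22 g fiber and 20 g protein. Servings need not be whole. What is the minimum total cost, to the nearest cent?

An LP optimum is at a vertex; with two nutrient constraints at most two foods are used. Check each candidate.
kale only: max(22/4, 20/3) = 6.667 servings → $7.00.
avocado only: max(22/7, 20/3) = 6.667 servings → $13.00.
sunflower seeds only: max(22/4, 20/5) = 5.5 servings → $3.85.
tofu only: max(22/2, 20/9) = 11 servings → $13.75.
kale + avocado with both targets exact would need a negative amount; discard.
kale + sunflower seeds with both tight: 3.75 servings and 1.75 servings → $5.16.
kale + tofu with both tight: 5.267 servings and 0.4667 servings → $6.11.
avocado + sunflower seeds with both tight: 1.304 servings and 3.217 servings → $4.80.
avocado + tofu with both tight: 2.772 servings and 1.298 servings → $7.03.
sunflower seeds + tofu: intersection lies outside the first quadrant.
So the least-cost plan costs $3.85.

$3.85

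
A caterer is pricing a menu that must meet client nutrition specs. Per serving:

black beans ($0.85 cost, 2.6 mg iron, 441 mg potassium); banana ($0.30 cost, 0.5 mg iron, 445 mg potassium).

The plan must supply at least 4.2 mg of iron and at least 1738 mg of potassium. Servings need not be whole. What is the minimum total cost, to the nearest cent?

Compare the cost at each extreme point of the feasible region.
black beans only: max(4.2/2.6, 1738/441) = 3.941 servings → $3.35.
banana only: max(4.2/0.5, 1738/445) = 8.4 servings → $2.52.
black beans + banana with both tight: 1.068 servings and 2.847 servings → $1.76.
Cheapest feasible corner: $1.76.

$1.76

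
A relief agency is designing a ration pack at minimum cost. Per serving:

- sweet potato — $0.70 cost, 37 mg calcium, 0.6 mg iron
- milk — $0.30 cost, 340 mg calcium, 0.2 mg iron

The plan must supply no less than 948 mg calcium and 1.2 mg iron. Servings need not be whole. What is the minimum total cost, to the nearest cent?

sweet potato only: max(948/37, 1.2/0.6) = 25.62 servings → $17.94.
milk only: max(948/340, 1.2/0.2) = 6 servings → $1.80.
sweet potato + milk with both tight: 1.111 servings and 2.667 servings → $1.58.
The minimum over all feasible corners is $1.58.

$1.58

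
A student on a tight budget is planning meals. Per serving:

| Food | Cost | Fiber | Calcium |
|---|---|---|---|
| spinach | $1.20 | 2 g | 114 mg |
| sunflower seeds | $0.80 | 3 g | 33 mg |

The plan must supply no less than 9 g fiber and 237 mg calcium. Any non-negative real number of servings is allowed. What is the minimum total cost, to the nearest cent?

Two binding constraints pin down two serving amounts, so the optimal mix uses at most two foods. The candidates are each food alone (scaled to the tighter of fiber/calcium) and each pair with both constraints tight.
spinach only: max(9/2, 237/114) = 4.5 servings → $5.40.
sunflower seeds only: max(9/3, 237/33) = 7.182 servings → $5.75.
spinach + sunflower seeds with both tight: 1.5 servings and 2 servings → $3.40.
Cheapest feasible corner: $3.40.

$3.40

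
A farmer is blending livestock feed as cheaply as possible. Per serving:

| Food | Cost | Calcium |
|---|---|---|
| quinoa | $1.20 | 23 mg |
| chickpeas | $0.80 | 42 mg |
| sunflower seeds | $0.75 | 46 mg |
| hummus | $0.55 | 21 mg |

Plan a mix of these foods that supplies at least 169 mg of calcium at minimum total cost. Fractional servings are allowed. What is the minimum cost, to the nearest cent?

Cost per mg of calcium: sunflower seeds $0.0163, chickpeas $0.0190, hummus $0.0262, quinoa $0.0522.
With no serving limits, use only sunflower seeds: 169 mg / 46 mg = 3.674 servings × $0.75 = $2.76.

$2.76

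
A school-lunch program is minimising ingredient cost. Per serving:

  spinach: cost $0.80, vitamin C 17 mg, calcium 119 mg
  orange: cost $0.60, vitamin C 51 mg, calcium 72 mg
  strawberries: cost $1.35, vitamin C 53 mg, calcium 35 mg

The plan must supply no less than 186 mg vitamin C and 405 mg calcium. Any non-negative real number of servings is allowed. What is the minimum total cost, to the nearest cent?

For a min-cost LP with two ≥-constraints, a basic feasible solution has at most two positive variables.
spinach only: max(186/17, 405/119) = 10.94 servings → $8.75.
orange only: max(186/51, 405/72) = 5.625 servings → $3.38.
strawberries only: max(186/53, 405/35) = 11.57 servings → $15.62.
spinach + orange with both tight: 1.499 servings and 3.147 servings → $3.09.
spinach + strawberries with both tight: 2.618 servings and 2.67 servings → $5.70.
orange + strawberries: the both-tight solution has a negative serving — not a feasible corner.
The minimum over all feasible corners is $3.09.

$3.09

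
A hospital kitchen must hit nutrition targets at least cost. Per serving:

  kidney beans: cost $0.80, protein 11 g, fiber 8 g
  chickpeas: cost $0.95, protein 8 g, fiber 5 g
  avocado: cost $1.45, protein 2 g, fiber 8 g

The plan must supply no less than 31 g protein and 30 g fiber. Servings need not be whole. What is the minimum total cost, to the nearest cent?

A basic optimal solution has at most two foods positive. Try each food alone and each pair with both targets met exactly.
kidney beans only: max(31/11, 30/8) = 3.75 servings → $3.00.
chickpeas only: max(31/8, 30/5) = 6 servings → $5.70.
avocado only: max(31/2, 30/8) = 15.5 servings → $22.48.
kidney beans + chickpeas: intersection lies outside the first quadrant.
kidney beans + avocado with both tight: 2.611 servings and 1.139 servings → $3.74.
chickpeas + avocado with both tight: 3.481 servings and 1.574 servings → $5.59.
The minimum over all feasible corners is $3.00.

$3.00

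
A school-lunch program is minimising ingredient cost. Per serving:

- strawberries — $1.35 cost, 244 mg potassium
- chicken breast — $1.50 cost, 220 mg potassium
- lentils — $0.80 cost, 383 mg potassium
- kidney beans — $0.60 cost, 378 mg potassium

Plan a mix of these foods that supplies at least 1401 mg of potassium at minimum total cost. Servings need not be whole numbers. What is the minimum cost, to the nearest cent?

Cost per mg of potassium: kidney beans $0.0016, lentils $0.0021, strawberries $0.0055, chicken breast $0.0068.
With no serving limits, use only kidney beans: 1401 mg / 378 mg = 3.706 servings × $0.60 = $2.22.

$2.22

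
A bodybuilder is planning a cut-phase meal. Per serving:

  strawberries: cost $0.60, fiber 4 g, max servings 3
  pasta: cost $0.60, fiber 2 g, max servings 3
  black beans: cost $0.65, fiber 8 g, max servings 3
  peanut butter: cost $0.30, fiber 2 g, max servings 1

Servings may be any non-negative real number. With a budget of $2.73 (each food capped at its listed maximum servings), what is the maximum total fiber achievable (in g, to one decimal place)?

29.2 g

Fiber per dollar: black beans 12.31, strawberries 6.667, peanut butter 6.667, pasta 3.333.
Take 3 servings of black beans: spends $1.95, +24.0 g fiber (running total 24.0 g).
Take 1.3 servings of strawberries: spends $0.78, +5.2 g fiber (running total 29.2 g).
Filling greedily by fiber-per-dollar is optimal for one linear limit, giving 29.2 g.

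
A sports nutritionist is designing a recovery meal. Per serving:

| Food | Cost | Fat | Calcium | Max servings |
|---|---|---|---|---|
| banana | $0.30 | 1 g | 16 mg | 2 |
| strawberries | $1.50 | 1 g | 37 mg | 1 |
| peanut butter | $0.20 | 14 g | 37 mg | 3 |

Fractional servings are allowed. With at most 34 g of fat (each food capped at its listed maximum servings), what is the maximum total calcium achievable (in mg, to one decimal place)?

150.9 mg

Calcium per g fat: strawberries 37, banana 16, peanut butter 2.643.
Take 1 serving of strawberries: uses 1 g fat, +37.0 mg calcium (running total 37.0 mg).
Take 2 servings of banana: uses 2 g fat, +32.0 mg calcium (running total 69.0 mg).
Take 2.214 servings of peanut butter: uses 31 g fat, +81.9 mg calcium (running total 150.9 mg).
Filling greedily by calcium-per-g fat is optimal for one linear limit, giving 150.9 mg.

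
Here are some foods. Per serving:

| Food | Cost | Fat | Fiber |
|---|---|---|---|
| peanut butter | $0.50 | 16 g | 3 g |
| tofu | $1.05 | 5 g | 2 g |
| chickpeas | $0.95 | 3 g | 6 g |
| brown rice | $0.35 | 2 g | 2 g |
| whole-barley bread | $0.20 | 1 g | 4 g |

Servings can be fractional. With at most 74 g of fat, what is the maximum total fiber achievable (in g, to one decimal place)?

Fiber per g fat: whole-barley bread 4, chickpeas 2, brown rice 1, tofu 0.4, peanut butter 0.1875.
With no serving limits, spend the whole fat allowance on whole-barley bread: 74 g / 1 g × 4 g = 296.0 g.

296.0 g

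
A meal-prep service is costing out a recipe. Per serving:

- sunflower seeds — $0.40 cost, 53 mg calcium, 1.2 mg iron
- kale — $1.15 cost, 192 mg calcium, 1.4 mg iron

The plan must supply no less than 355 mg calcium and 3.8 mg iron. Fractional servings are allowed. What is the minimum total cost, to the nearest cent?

$2.25

This is a tiny linear program; its minimum lies at a vertex of the feasible set. List the vertices and price them.
sunflower seeds only: max(355/53, 3.8/1.2) = 6.698 servings → $2.68.
kale only: max(355/192, 3.8/1.4) = 2.714 servings → $3.12.
sunflower seeds + kale with both tight: 1.489 servings and 1.438 servings → $2.25.
Cheapest feasible corner: $2.25.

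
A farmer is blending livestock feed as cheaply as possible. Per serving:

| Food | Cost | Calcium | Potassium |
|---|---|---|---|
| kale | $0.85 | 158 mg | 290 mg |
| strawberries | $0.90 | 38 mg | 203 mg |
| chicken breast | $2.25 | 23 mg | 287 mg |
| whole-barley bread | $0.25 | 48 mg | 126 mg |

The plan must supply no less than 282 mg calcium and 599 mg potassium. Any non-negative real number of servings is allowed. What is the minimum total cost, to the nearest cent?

For a min-cost LP with two ≥-constraints, a basic feasible solution has at most two positive variables.
kale only: max(282/158, 599/290) = 2.066 servings → $1.76.
strawberries only: max(282/38, 599/203) = 7.421 servings → $6.68.
chicken breast only: max(282/23, 599/287) = 12.26 servings → $27.59.
whole-barley bread only: max(282/48, 599/126) = 5.875 servings → $1.47.
kale + strawberries with both tight: 1.638 servings and 0.6109 servings → $1.94.
kale + chicken breast with both tight: 1.736 servings and 0.3326 servings → $2.22.
kale + whole-barley bread with both tight: 1.132 servings and 2.148 servings → $1.50.
strawberries + chicken breast with both targets exact would need a negative amount; discard.
strawberries + whole-barley bread: the both-tight solution has a negative serving — not a feasible corner.
chicken breast + whole-barley bread: the both-tight solution has a negative serving — not a feasible corner.
Cheapest feasible corner: $1.47.

$1.47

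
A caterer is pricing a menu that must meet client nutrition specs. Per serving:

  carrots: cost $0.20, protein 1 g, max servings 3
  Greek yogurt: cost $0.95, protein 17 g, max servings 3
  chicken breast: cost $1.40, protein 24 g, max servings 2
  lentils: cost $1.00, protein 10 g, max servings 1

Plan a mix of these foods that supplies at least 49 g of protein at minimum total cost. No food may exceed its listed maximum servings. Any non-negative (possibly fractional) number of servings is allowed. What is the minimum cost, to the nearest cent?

Cost per g of protein: Greek yogurt $0.0559, chicken breast $0.0583, lentils $0.1000, carrots $0.2000.
Take 2.882 servings of Greek yogurt: +49.0 g protein for $2.74 (total $2.74, still need 0.0 g).
Filling from the cheapest source first is optimal under one linear minimum: $2.74.

$2.74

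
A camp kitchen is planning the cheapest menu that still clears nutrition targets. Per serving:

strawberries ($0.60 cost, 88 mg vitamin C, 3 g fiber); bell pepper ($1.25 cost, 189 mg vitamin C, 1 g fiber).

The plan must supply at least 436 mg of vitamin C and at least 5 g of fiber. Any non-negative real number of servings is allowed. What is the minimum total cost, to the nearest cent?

The cheapest plan sits at a corner of the feasible region — with two constraints it uses at most two foods.
strawberries only: max(436/88, 5/3) = 4.955 servings → $2.97.
bell pepper only: max(436/189, 5/1) = 5 servings → $6.25.
strawberries + bell pepper with both tight: 1.063 servings and 1.812 servings → $2.90.
So the least-cost plan costs $2.90.

$2.90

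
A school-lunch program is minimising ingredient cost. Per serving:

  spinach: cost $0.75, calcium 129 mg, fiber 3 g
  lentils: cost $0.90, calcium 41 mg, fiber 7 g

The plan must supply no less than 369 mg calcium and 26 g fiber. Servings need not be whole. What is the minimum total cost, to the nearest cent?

$4.05

This is a tiny linear program; its minimum lies at a vertex of the feasible set. List the vertices and price them.
spinach only: max(369/129, 26/3) = 8.667 servings → $6.50.
lentils only: max(369/41, 26/7) = 9 servings → $8.10.
spinach + lentils with both tight: 1.945 servings and 2.881 servings → $4.05.
The minimum over all feasible corners is $4.05.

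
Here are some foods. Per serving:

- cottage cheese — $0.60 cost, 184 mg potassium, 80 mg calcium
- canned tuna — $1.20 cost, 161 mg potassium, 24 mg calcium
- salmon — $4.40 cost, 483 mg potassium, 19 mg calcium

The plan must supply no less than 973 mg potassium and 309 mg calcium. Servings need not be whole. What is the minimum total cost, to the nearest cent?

$3.17

Check every corner: each single food scaled to meet both minima, and each pair solved so both constraints bind.
cottage cheese only: max(973/184, 309/80) = 5.288 servings → $3.17.
canned tuna only: max(973/161, 309/24) = 12.88 servings → $15.45.
salmon only: max(973/483, 309/19) = 16.26 servings → $71.56.
cottage cheese + canned tuna with both tight: 3.119 servings and 2.479 servings → $4.85.
cottage cheese + salmon with both tight: 3.721 servings and 0.5971 servings → $4.86.
canned tuna + salmon with both targets exact would need a negative amount; discard.
The minimum over all feasible corners is $3.17.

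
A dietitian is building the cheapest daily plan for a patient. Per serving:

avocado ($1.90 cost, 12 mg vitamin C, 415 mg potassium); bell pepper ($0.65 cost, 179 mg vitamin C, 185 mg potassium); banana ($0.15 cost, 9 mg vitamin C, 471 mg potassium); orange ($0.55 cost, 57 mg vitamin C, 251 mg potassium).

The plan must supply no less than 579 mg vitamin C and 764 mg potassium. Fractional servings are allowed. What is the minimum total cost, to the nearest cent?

At the optimum either one food covers both requirements or two foods hit both targets exactly; no other combination can be cheaper.
avocado only: max(579/12, 764/415) = 48.25 servings → $91.67.
bell pepper only: max(579/179, 764/185) = 4.13 servings → $2.68.
banana only: max(579/9, 764/471) = 64.33 servings → $9.65.
orange only: max(579/57, 764/251) = 10.16 servings → $5.59.
avocado + bell pepper with both tight: 0.4113 servings and 3.207 servings → $2.87.
avocado + banana with both targets exact would need a negative amount; discard.
avocado + orange: intersection lies outside the first quadrant.
bell pepper + banana with both tight: 3.217 servings and 0.3587 servings → $2.14.
bell pepper + orange with both tight: 2.96 servings and 0.8621 servings → $2.40.
banana + orange with both targets exact would need a negative amount; discard.
Cheapest feasible corner: $2.14.

$2.14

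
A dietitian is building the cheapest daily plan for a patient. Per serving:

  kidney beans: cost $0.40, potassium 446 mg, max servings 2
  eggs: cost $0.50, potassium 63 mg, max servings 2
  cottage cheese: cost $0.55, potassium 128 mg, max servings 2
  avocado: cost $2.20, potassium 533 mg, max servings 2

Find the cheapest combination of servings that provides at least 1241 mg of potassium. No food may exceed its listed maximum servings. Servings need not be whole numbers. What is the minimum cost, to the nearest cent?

$2.24

Cost per mg of potassium: kidney beans $0.0009, avocado $0.0041, cottage cheese $0.0043, eggs $0.0079.
Take 2 servings of kidney beans: +892.0 mg potassium for $0.80 (total $0.80, still need 349.0 mg).
Take 0.6548 servings of avocado: +349.0 mg potassium for $1.44 (total $2.24, still need 0.0 mg).
Filling from the cheapest source first is optimal under one linear minimum: $2.24.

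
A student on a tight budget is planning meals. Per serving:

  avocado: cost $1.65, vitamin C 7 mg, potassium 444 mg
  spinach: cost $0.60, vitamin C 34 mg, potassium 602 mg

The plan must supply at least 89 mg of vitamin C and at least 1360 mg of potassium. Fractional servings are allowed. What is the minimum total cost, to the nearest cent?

$1.57

A basic optimal solution has at most two foods positive. Try each food alone and each pair with both targets met exactly.
avocado only: max(89/7, 1360/444) = 12.71 servings → $20.98.
spinach only: max(89/34, 1360/602) = 2.618 servings → $1.57.
avocado + spinach: intersection lies outside the first quadrant.
Cheapest feasible corner: $1.57.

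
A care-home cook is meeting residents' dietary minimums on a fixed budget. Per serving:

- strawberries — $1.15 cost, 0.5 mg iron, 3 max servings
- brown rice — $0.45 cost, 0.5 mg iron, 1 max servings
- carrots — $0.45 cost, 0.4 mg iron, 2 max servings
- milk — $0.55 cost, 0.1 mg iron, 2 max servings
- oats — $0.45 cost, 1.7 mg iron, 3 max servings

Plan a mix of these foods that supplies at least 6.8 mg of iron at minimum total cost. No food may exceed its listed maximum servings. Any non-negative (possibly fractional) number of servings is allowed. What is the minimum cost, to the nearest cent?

Cost per mg of iron: oats $0.2647, brown rice $0.9000, carrots $1.1250, strawberries $2.3000, milk $5.5000.
Take 3 servings of oats: +5.1 mg iron for $1.35 (total $1.35, still need 1.7 mg).
Take 1 serving of brown rice: +0.5 mg iron for $0.45 (total $1.80, still need 1.2 mg).
Take 2 servings of carrots: +0.8 mg iron for $0.90 (total $2.70, still need 0.4 mg).
Take 0.8 servings of strawberries: +0.4 mg iron for $0.92 (total $3.62, still need 0.0 mg).
Greedy by cheapest-per-mg is optimal for a single linear constraint, so the minimum cost is $3.62.

$3.62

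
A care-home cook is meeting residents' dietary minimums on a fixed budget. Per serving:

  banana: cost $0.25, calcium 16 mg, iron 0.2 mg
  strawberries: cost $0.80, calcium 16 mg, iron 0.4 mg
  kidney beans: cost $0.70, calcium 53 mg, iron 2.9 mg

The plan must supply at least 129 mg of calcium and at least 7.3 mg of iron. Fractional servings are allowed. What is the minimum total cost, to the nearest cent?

$1.76

For a min-cost LP with two ≥-constraints, a basic feasible solution has at most two positive variables.
banana only: max(129/16, 7.3/0.2) = 36.5 servings → $9.12.
strawberries only: max(129/16, 7.3/0.4) = 18.25 servings → $14.60.
kidney beans only: max(129/53, 7.3/2.9) = 2.517 servings → $1.76.
banana + strawberries: the both-tight solution has a negative serving — not a feasible corner.
banana + kidney beans: intersection lies outside the first quadrant.
strawberries + kidney beans: intersection lies outside the first quadrant.
So the least-cost plan costs $1.76.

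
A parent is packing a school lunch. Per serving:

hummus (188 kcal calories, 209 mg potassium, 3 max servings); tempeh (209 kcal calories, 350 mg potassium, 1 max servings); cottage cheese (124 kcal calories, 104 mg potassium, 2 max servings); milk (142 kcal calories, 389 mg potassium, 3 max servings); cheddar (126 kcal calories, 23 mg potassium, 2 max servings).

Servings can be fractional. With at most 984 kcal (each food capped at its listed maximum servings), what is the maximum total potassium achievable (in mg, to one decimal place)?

Potassium per kcal: milk 2.739, tempeh 1.675, hummus 1.112, cottage cheese 0.8387, cheddar 0.1825.
Take 3 servings of milk: uses 426 kcal, +1167.0 mg potassium (running total 1167.0 mg).
Take 1 serving of tempeh: uses 209 kcal, +350.0 mg potassium (running total 1517.0 mg).
Take 1.856 servings of hummus: uses 349 kcal, +388.0 mg potassium (running total 1905.0 mg).
Greedy by best ratio exhausts the calories allowance optimally: 1905.0 mg.

1905.0 mg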